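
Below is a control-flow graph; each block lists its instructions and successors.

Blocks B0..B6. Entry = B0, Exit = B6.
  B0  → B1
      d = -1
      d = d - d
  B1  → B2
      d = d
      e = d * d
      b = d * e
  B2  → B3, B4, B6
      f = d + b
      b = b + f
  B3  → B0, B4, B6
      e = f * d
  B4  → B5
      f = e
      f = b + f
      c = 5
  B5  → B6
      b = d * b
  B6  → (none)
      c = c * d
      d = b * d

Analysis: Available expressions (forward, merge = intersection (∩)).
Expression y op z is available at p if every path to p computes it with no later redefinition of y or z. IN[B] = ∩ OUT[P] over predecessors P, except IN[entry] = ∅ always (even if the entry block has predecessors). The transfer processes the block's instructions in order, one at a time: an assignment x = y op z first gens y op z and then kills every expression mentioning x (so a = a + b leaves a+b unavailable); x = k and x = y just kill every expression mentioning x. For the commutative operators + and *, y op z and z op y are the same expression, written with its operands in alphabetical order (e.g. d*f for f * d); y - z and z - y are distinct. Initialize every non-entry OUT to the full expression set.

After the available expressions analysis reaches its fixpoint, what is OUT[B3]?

Answer: {d*d, d*f}

Derivation:
Converged values:
  B0:   IN={}   OUT={}
  B1:   IN={}   OUT={d*d, d*e}
  B2:   IN={d*d, d*e}   OUT={d*d, d*e}
  B3:   IN={d*d, d*e}   OUT={d*d, d*f}
  B4:   IN={d*d}   OUT={d*d}
  B5:   IN={d*d}   OUT={d*d}
  B6:   IN={d*d}   OUT={}

Merge at B3: IN[B3] = OUT[B2] = {d*d, d*e}
Applying B3's transfer function to that IN value gives OUT[B3] (row B3 above).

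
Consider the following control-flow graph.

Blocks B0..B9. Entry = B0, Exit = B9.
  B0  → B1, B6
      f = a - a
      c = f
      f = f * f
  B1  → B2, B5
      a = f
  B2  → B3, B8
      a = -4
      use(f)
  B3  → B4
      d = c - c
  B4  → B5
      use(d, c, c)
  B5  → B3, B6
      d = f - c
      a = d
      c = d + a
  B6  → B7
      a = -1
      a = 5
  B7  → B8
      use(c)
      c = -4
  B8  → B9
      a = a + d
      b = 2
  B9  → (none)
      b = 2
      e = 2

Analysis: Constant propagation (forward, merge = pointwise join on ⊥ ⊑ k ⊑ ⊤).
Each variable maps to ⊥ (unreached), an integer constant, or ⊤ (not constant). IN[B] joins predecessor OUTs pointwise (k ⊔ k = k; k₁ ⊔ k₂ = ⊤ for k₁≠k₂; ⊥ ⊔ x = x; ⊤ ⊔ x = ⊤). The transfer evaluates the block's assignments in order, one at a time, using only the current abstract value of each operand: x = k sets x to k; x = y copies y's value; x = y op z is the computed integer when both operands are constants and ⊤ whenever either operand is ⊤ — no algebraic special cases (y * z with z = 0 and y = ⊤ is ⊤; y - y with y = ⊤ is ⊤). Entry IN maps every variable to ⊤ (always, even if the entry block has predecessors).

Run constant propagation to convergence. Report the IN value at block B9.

Answer: {a: ⊤, b: 2, c: ⊤, d: ⊤, e: ⊤, f: ⊤}

Trace:
Fixpoint table:
  B0:   IN=(all ⊤)   OUT=(all ⊤)
  B1:   IN=(all ⊤)   OUT=(all ⊤)
  B2:   IN=(all ⊤)   OUT={a:-4; rest ⊤}
  B3:   IN=(all ⊤)   OUT=(all ⊤)
  B4:   IN=(all ⊤)   OUT=(all ⊤)
  B5:   IN=(all ⊤)   OUT=(all ⊤)
  B6:   IN=(all ⊤)   OUT={a:5; rest ⊤}
  B7:   IN={a:5; rest ⊤}   OUT={a:5, c:-4; rest ⊤}
  B8:   IN=(all ⊤)   OUT={b:2; rest ⊤}
  B9:   IN={b:2; rest ⊤}   OUT={b:2, e:2; rest ⊤}

Merge at B9: IN[B9] = OUT[B8] = {a: ⊤, b: 2, c: ⊤, d: ⊤, e: ⊤, f: ⊤}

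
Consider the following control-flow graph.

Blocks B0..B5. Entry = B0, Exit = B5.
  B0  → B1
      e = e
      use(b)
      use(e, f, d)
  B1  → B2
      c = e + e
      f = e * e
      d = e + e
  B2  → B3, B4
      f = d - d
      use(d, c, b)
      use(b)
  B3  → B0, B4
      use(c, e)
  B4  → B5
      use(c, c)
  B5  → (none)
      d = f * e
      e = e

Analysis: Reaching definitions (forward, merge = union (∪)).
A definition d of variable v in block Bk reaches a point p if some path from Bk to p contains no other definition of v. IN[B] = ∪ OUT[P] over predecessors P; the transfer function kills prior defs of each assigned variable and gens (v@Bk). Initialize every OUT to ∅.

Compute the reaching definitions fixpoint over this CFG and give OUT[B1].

Per-block solution:
  B0:  IN={c@B1, d@B1, e@B0, f@B2}  OUT={c@B1, d@B1, e@B0, f@B2}
  B1:  IN={c@B1, d@B1, e@B0, f@B2}  OUT={c@B1, d@B1, e@B0, f@B1}
  B2:  IN={c@B1, d@B1, e@B0, f@B1}  OUT={c@B1, d@B1, e@B0, f@B2}
  B3:  IN={c@B1, d@B1, e@B0, f@B2}  OUT={c@B1, d@B1, e@B0, f@B2}
  B4:  IN={c@B1, d@B1, e@B0, f@B2}  OUT={c@B1, d@B1, e@B0, f@B2}
  B5:  IN={c@B1, d@B1, e@B0, f@B2}  OUT={c@B1, d@B5, e@B5, f@B2}

Merge at B1: IN[B1] = OUT[B0] = {c@B1, d@B1, e@B0, f@B2}
Applying B1's transfer function to that IN value gives OUT[B1] (row B1 above).

Answer: {c@B1, d@B1, e@B0, f@B1}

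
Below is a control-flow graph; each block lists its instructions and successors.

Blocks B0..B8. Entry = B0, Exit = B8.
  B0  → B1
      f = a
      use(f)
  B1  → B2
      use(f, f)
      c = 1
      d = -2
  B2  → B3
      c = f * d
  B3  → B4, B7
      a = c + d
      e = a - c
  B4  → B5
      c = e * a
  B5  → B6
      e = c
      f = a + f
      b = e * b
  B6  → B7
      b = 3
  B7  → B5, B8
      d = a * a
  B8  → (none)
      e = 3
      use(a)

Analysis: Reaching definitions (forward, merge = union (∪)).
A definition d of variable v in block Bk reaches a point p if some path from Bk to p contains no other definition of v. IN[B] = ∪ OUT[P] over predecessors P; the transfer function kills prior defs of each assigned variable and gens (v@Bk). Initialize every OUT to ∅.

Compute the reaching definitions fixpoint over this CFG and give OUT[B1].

Answer: {c@B1, d@B1, f@B0}

Derivation:
Fixpoint table:
  B0:  IN={}  OUT={f@B0}
  B1:  IN={f@B0}  OUT={c@B1, d@B1, f@B0}
  B2:  IN={c@B1, d@B1, f@B0}  OUT={c@B2, d@B1, f@B0}
  B3:  IN={c@B2, d@B1, f@B0}  OUT={a@B3, c@B2, d@B1, e@B3, f@B0}
  B4:  IN={a@B3, c@B2, d@B1, e@B3, f@B0}  OUT={a@B3, c@B4, d@B1, e@B3, f@B0}
  B5:  IN={a@B3, b@B6, c@B2, c@B4, d@B1, d@B7, e@B3, e@B5, f@B0, f@B5}  OUT={a@B3, b@B5, c@B2, c@B4, d@B1, d@B7, e@B5, f@B5}
  B6:  IN={a@B3, b@B5, c@B2, c@B4, d@B1, d@B7, e@B5, f@B5}  OUT={a@B3, b@B6, c@B2, c@B4, d@B1, d@B7, e@B5, f@B5}
  B7:  IN={a@B3, b@B6, c@B2, c@B4, d@B1, d@B7, e@B3, e@B5, f@B0, f@B5}  OUT={a@B3, b@B6, c@B2, c@B4, d@B7, e@B3, e@B5, f@B0, f@B5}
  B8:  IN={a@B3, b@B6, c@B2, c@B4, d@B7, e@B3, e@B5, f@B0, f@B5}  OUT={a@B3, b@B6, c@B2, c@B4, d@B7, e@B8, f@B0, f@B5}

Merge at B1: IN[B1] = OUT[B0] = {f@B0}
Applying B1's transfer function to that IN value gives OUT[B1] (row B1 above).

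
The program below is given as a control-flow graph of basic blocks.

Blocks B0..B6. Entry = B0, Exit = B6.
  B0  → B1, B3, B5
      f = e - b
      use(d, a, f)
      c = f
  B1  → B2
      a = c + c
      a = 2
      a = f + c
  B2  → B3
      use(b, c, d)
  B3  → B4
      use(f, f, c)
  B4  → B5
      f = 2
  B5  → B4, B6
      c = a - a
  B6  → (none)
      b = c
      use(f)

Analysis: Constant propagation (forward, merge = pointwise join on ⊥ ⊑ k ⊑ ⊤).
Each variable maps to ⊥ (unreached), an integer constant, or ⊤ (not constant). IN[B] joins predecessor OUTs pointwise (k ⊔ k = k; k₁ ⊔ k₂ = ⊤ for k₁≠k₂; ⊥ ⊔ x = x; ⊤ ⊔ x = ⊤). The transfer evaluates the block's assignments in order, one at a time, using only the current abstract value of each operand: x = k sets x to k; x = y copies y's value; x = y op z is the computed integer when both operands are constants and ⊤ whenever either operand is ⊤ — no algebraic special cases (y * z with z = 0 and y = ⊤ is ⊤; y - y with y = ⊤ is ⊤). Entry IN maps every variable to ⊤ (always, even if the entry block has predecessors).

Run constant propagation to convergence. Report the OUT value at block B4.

Answer: {a: ⊤, b: ⊤, c: ⊤, d: ⊤, e: ⊤, f: 2}

Working:
Per-block solution:
  B0: | IN=(all ⊤) | OUT=(all ⊤)
  B1: | IN=(all ⊤) | OUT=(all ⊤)
  B2: | IN=(all ⊤) | OUT=(all ⊤)
  B3: | IN=(all ⊤) | OUT=(all ⊤)
  B4: | IN=(all ⊤) | OUT={f:2; rest ⊤}
  B5: | IN=(all ⊤) | OUT=(all ⊤)
  B6: | IN=(all ⊤) | OUT=(all ⊤)

Merge at B4: IN[B4] = OUT[B3] ⊔ OUT[B5] = {a: ⊤, b: ⊤, c: ⊤, d: ⊤, e: ⊤, f: ⊤}
Applying B4's transfer function to that IN value gives OUT[B4] (row B4 above).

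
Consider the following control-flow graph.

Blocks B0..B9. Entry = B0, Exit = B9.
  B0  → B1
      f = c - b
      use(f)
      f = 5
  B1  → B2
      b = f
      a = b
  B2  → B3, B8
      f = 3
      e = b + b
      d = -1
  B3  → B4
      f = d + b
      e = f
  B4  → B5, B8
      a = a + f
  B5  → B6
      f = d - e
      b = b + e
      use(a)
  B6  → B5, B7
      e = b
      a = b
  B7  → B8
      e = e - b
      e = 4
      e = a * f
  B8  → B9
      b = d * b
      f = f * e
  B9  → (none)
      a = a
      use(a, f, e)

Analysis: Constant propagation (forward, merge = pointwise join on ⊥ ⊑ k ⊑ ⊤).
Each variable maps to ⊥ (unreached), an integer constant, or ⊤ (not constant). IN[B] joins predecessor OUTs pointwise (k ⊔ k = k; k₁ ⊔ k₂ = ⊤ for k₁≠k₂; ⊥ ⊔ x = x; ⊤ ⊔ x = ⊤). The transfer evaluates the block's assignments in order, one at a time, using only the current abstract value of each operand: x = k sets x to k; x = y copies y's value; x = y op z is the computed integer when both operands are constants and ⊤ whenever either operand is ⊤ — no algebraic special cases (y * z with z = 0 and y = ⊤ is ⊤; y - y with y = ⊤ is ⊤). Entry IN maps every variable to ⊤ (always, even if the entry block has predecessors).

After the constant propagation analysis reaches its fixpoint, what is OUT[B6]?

Fixpoint table:
  B0:  IN=(all ⊤)  OUT={f:5; rest ⊤}
  B1:  IN={f:5; rest ⊤}  OUT={a:5, b:5, f:5; rest ⊤}
  B2:  IN={a:5, b:5, f:5; rest ⊤}  OUT={a:5, b:5, d:-1, e:10, f:3; rest ⊤}
  B3:  IN={a:5, b:5, d:-1, e:10, f:3; rest ⊤}  OUT={a:5, b:5, d:-1, e:4, f:4; rest ⊤}
  B4:  IN={a:5, b:5, d:-1, e:4, f:4; rest ⊤}  OUT={a:9, b:5, d:-1, e:4, f:4; rest ⊤}
  B5:  IN={d:-1; rest ⊤}  OUT={d:-1; rest ⊤}
  B6:  IN={d:-1; rest ⊤}  OUT={d:-1; rest ⊤}
  B7:  IN={d:-1; rest ⊤}  OUT={d:-1; rest ⊤}
  B8:  IN={d:-1; rest ⊤}  OUT={d:-1; rest ⊤}
  B9:  IN={d:-1; rest ⊤}  OUT={d:-1; rest ⊤}

Merge at B6: IN[B6] = OUT[B5] = {a: ⊤, b: ⊤, c: ⊤, d: -1, e: ⊤, f: ⊤}
Applying B6's transfer function to that IN value gives OUT[B6] (row B6 above).

Answer: {a: ⊤, b: ⊤, c: ⊤, d: -1, e: ⊤, f: ⊤}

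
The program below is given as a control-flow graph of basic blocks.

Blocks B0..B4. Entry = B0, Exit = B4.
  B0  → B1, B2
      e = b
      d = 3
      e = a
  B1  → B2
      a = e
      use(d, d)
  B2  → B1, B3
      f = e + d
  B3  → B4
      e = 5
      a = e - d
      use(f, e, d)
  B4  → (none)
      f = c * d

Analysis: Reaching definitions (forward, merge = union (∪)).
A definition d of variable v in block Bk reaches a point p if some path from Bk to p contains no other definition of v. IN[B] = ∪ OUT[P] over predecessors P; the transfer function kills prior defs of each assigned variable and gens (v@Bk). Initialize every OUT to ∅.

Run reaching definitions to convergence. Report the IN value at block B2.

Fixpoint table:
  B0:  IN={}  OUT={d@B0, e@B0}
  B1:  IN={a@B1, d@B0, e@B0, f@B2}  OUT={a@B1, d@B0, e@B0, f@B2}
  B2:  IN={a@B1, d@B0, e@B0, f@B2}  OUT={a@B1, d@B0, e@B0, f@B2}
  B3:  IN={a@B1, d@B0, e@B0, f@B2}  OUT={a@B3, d@B0, e@B3, f@B2}
  B4:  IN={a@B3, d@B0, e@B3, f@B2}  OUT={a@B3, d@B0, e@B3, f@B4}

Merge at B2: IN[B2] = OUT[B0] ⊔ OUT[B1] = {a@B1, d@B0, e@B0, f@B2}

Answer: {a@B1, d@B0, e@B0, f@B2}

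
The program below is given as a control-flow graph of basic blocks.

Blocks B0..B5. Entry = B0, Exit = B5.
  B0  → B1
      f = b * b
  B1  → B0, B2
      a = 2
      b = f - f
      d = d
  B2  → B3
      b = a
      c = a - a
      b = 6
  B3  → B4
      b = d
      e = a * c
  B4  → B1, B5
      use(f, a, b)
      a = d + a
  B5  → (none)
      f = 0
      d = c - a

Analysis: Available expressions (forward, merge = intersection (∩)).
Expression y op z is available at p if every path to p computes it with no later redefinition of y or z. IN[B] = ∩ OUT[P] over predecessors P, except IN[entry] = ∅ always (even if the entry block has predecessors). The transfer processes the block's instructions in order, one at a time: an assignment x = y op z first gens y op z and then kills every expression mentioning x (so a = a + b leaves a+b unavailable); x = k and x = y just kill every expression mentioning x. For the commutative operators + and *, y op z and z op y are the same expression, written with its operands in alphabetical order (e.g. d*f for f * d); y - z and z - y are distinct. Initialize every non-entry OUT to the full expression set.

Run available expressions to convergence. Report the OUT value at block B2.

Answer: {a-a, f-f}

Trace:
Fixpoint table:
  B0:  IN={}  OUT={b*b}
  B1:  IN={}  OUT={f-f}
  B2:  IN={f-f}  OUT={a-a, f-f}
  B3:  IN={a-a, f-f}  OUT={a*c, a-a, f-f}
  B4:  IN={a*c, a-a, f-f}  OUT={f-f}
  B5:  IN={f-f}  OUT={c-a}

Merge at B2: IN[B2] = OUT[B1] = {f-f}
Applying B2's transfer function to that IN value gives OUT[B2] (row B2 above).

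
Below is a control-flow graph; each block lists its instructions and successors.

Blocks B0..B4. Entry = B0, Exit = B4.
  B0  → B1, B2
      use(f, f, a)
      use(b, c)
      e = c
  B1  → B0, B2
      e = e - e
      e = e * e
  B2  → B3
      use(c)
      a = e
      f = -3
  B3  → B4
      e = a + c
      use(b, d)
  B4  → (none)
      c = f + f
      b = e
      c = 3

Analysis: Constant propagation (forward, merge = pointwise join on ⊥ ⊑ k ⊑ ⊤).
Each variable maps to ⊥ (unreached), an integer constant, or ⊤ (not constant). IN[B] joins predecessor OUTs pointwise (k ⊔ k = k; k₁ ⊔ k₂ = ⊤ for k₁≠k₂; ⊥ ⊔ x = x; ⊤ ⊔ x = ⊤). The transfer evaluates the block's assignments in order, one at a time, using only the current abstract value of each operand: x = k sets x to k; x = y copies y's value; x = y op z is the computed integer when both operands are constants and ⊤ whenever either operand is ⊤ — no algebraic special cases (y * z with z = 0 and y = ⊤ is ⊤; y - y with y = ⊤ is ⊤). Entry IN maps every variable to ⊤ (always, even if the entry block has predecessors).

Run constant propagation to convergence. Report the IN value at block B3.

Converged values:
  B0:   IN=(all ⊤)   OUT=(all ⊤)
  B1:   IN=(all ⊤)   OUT=(all ⊤)
  B2:   IN=(all ⊤)   OUT={f:-3; rest ⊤}
  B3:   IN={f:-3; rest ⊤}   OUT={f:-3; rest ⊤}
  B4:   IN={f:-3; rest ⊤}   OUT={c:3, f:-3; rest ⊤}

Merge at B3: IN[B3] = OUT[B2] = {a: ⊤, b: ⊤, c: ⊤, d: ⊤, e: ⊤, f: -3}

Answer: {a: ⊤, b: ⊤, c: ⊤, d: ⊤, e: ⊤, f: -3}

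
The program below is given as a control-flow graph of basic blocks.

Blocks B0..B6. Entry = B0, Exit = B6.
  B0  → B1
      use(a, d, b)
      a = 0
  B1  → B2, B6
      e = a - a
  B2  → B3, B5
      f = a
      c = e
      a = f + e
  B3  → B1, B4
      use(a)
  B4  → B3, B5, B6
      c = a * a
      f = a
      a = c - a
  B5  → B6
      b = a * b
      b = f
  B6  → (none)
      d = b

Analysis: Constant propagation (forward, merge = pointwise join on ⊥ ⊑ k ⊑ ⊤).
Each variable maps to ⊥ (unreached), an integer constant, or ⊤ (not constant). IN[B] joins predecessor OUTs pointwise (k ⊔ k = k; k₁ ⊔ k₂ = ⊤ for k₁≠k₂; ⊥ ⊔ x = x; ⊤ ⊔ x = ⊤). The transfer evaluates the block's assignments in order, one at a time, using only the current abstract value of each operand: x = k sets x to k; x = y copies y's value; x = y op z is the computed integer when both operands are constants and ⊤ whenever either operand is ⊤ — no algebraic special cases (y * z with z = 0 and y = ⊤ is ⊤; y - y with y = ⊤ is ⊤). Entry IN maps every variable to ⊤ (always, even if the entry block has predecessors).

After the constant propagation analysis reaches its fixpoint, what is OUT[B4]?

Answer: {a: 0, b: ⊤, c: 0, d: ⊤, e: 0, f: 0}

Derivation:
Per-block solution:
  B0: | IN=(all ⊤) | OUT={a:0; rest ⊤}
  B1: | IN={a:0; rest ⊤} | OUT={a:0, e:0; rest ⊤}
  B2: | IN={a:0, e:0; rest ⊤} | OUT={a:0, c:0, e:0, f:0; rest ⊤}
  B3: | IN={a:0, c:0, e:0, f:0; rest ⊤} | OUT={a:0, c:0, e:0, f:0; rest ⊤}
  B4: | IN={a:0, c:0, e:0, f:0; rest ⊤} | OUT={a:0, c:0, e:0, f:0; rest ⊤}
  B5: | IN={a:0, c:0, e:0, f:0; rest ⊤} | OUT={a:0, b:0, c:0, e:0, f:0; rest ⊤}
  B6: | IN={a:0, e:0; rest ⊤} | OUT={a:0, e:0; rest ⊤}

Merge at B4: IN[B4] = OUT[B3] = {a: 0, b: ⊤, c: 0, d: ⊤, e: 0, f: 0}
Applying B4's transfer function to that IN value gives OUT[B4] (row B4 above).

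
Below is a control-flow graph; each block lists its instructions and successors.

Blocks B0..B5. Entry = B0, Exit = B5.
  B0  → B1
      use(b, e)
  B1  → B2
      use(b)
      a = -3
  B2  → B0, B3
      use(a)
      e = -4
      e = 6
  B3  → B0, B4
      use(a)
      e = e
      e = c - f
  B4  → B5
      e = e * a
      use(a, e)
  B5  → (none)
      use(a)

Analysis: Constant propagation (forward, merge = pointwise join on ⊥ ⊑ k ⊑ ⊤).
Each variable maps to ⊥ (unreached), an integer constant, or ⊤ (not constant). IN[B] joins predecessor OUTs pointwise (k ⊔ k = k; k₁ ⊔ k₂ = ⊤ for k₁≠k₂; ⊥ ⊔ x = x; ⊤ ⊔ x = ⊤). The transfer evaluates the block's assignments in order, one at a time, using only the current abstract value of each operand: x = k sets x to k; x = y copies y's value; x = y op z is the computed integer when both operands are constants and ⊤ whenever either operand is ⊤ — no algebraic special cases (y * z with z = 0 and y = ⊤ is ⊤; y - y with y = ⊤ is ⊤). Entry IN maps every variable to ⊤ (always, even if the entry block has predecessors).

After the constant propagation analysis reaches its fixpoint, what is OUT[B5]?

Converged values:
  B0:  IN=(all ⊤)  OUT=(all ⊤)
  B1:  IN=(all ⊤)  OUT={a:-3; rest ⊤}
  B2:  IN={a:-3; rest ⊤}  OUT={a:-3, e:6; rest ⊤}
  B3:  IN={a:-3, e:6; rest ⊤}  OUT={a:-3; rest ⊤}
  B4:  IN={a:-3; rest ⊤}  OUT={a:-3; rest ⊤}
  B5:  IN={a:-3; rest ⊤}  OUT={a:-3; rest ⊤}

Merge at B5: IN[B5] = OUT[B4] = {a: -3, b: ⊤, c: ⊤, d: ⊤, e: ⊤, f: ⊤}
Applying B5's transfer function to that IN value gives OUT[B5] (row B5 above).

Answer: {a: -3, b: ⊤, c: ⊤, d: ⊤, e: ⊤, f: ⊤}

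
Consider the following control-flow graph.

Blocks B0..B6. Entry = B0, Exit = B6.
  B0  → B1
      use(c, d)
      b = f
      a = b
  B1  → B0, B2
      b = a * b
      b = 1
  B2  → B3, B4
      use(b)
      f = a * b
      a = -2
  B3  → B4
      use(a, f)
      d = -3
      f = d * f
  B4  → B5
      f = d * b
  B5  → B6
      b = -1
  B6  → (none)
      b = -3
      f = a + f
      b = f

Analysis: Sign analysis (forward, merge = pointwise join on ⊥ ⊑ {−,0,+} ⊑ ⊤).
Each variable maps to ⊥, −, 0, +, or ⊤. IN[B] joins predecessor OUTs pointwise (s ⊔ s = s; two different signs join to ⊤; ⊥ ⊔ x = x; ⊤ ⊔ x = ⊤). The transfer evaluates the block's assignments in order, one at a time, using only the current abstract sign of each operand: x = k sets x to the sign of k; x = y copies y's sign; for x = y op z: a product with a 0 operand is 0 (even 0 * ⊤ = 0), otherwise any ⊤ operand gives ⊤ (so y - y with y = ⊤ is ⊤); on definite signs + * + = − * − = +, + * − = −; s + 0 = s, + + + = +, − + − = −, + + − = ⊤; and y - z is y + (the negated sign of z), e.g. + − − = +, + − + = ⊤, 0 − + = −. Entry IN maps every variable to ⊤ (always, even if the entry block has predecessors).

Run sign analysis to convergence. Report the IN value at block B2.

Answer: {a: ⊤, b: +, c: ⊤, d: ⊤, e: ⊤, f: ⊤}

Working:
Converged values:
  B0:  IN=(all ⊤)  OUT=(all ⊤)
  B1:  IN=(all ⊤)  OUT={b:+; rest ⊤}
  B2:  IN={b:+; rest ⊤}  OUT={a:-, b:+; rest ⊤}
  B3:  IN={a:-, b:+; rest ⊤}  OUT={a:-, b:+, d:-; rest ⊤}
  B4:  IN={a:-, b:+; rest ⊤}  OUT={a:-, b:+; rest ⊤}
  B5:  IN={a:-, b:+; rest ⊤}  OUT={a:-, b:-; rest ⊤}
  B6:  IN={a:-, b:-; rest ⊤}  OUT={a:-; rest ⊤}

Merge at B2: IN[B2] = OUT[B1] = {a: ⊤, b: +, c: ⊤, d: ⊤, e: ⊤, f: ⊤}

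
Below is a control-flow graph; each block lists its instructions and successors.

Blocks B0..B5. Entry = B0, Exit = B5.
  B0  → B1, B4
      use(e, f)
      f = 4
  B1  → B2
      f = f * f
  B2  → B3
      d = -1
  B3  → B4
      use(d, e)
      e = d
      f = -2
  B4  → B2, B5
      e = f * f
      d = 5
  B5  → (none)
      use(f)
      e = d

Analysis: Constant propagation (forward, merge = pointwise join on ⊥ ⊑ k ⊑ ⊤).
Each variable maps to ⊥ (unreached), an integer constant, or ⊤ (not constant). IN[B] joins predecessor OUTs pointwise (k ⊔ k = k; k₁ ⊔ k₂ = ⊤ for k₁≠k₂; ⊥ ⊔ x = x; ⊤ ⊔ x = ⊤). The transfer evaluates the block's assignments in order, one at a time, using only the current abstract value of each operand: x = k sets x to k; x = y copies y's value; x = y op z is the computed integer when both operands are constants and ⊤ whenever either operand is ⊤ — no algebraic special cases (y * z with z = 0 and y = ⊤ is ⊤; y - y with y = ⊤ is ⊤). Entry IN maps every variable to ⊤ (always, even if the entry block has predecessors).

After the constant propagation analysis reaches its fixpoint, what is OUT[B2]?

Converged values:
  B0: | IN=(all ⊤) | OUT={f:4; rest ⊤}
  B1: | IN={f:4; rest ⊤} | OUT={f:16; rest ⊤}
  B2: | IN=(all ⊤) | OUT={d:-1; rest ⊤}
  B3: | IN={d:-1; rest ⊤} | OUT={d:-1, e:-1, f:-2; rest ⊤}
  B4: | IN=(all ⊤) | OUT={d:5; rest ⊤}
  B5: | IN={d:5; rest ⊤} | OUT={d:5, e:5; rest ⊤}

Merge at B2: IN[B2] = OUT[B1] ⊔ OUT[B4] = {a: ⊤, b: ⊤, c: ⊤, d: ⊤, e: ⊤, f: ⊤}
Applying B2's transfer function to that IN value gives OUT[B2] (row B2 above).

Answer: {a: ⊤, b: ⊤, c: ⊤, d: -1, e: ⊤, f: ⊤}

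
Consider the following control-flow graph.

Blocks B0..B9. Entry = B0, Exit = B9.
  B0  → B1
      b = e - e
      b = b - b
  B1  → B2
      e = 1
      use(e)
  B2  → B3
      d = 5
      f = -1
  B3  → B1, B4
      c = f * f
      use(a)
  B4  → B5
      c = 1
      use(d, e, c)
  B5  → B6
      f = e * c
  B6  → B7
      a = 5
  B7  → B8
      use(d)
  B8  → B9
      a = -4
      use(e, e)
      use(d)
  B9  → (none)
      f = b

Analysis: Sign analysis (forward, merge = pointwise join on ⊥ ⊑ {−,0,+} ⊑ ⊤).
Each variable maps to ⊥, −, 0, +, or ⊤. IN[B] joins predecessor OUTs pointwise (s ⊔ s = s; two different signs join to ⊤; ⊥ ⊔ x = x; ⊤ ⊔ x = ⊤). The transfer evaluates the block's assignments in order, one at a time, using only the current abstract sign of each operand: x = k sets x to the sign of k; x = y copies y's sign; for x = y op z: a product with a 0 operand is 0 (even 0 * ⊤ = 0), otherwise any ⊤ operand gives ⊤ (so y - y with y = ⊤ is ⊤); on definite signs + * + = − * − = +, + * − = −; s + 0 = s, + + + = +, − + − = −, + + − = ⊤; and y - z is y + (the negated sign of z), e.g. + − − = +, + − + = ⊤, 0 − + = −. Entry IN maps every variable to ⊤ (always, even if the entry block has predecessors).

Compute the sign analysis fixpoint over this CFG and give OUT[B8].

Answer: {a: -, b: ⊤, c: +, d: +, e: +, f: +}

Trace:
Converged values:
  B0: | IN=(all ⊤) | OUT=(all ⊤)
  B1: | IN=(all ⊤) | OUT={e:+; rest ⊤}
  B2: | IN={e:+; rest ⊤} | OUT={d:+, e:+, f:-; rest ⊤}
  B3: | IN={d:+, e:+, f:-; rest ⊤} | OUT={c:+, d:+, e:+, f:-; rest ⊤}
  B4: | IN={c:+, d:+, e:+, f:-; rest ⊤} | OUT={c:+, d:+, e:+, f:-; rest ⊤}
  B5: | IN={c:+, d:+, e:+, f:-; rest ⊤} | OUT={c:+, d:+, e:+, f:+; rest ⊤}
  B6: | IN={c:+, d:+, e:+, f:+; rest ⊤} | OUT={a:+, c:+, d:+, e:+, f:+; rest ⊤}
  B7: | IN={a:+, c:+, d:+, e:+, f:+; rest ⊤} | OUT={a:+, c:+, d:+, e:+, f:+; rest ⊤}
  B8: | IN={a:+, c:+, d:+, e:+, f:+; rest ⊤} | OUT={a:-, c:+, d:+, e:+, f:+; rest ⊤}
  B9: | IN={a:-, c:+, d:+, e:+, f:+; rest ⊤} | OUT={a:-, c:+, d:+, e:+; rest ⊤}

Merge at B8: IN[B8] = OUT[B7] = {a: +, b: ⊤, c: +, d: +, e: +, f: +}
Applying B8's transfer function to that IN value gives OUT[B8] (row B8 above).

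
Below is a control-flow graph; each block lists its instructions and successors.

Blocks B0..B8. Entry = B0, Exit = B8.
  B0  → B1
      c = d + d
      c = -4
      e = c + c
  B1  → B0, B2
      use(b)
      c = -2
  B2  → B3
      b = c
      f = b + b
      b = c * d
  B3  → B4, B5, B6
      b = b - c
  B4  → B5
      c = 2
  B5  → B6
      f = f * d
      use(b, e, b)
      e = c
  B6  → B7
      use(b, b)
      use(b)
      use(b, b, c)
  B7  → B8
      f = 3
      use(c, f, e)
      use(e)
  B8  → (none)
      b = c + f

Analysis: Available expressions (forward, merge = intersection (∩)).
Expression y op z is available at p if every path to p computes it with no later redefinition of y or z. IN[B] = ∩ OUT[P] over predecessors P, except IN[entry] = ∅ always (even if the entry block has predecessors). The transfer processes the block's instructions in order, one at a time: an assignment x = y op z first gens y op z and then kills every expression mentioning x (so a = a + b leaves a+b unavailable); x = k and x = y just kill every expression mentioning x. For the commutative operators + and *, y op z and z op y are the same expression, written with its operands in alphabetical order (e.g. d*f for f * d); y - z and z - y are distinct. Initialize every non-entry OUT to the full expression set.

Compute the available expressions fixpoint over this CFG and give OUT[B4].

Converged values:
  B0:   IN={}   OUT={c+c, d+d}
  B1:   IN={c+c, d+d}   OUT={d+d}
  B2:   IN={d+d}   OUT={c*d, d+d}
  B3:   IN={c*d, d+d}   OUT={c*d, d+d}
  B4:   IN={c*d, d+d}   OUT={d+d}
  B5:   IN={d+d}   OUT={d+d}
  B6:   IN={d+d}   OUT={d+d}
  B7:   IN={d+d}   OUT={d+d}
  B8:   IN={d+d}   OUT={c+f, d+d}

Merge at B4: IN[B4] = OUT[B3] = {c*d, d+d}
Applying B4's transfer function to that IN value gives OUT[B4] (row B4 above).

Answer: {d+d}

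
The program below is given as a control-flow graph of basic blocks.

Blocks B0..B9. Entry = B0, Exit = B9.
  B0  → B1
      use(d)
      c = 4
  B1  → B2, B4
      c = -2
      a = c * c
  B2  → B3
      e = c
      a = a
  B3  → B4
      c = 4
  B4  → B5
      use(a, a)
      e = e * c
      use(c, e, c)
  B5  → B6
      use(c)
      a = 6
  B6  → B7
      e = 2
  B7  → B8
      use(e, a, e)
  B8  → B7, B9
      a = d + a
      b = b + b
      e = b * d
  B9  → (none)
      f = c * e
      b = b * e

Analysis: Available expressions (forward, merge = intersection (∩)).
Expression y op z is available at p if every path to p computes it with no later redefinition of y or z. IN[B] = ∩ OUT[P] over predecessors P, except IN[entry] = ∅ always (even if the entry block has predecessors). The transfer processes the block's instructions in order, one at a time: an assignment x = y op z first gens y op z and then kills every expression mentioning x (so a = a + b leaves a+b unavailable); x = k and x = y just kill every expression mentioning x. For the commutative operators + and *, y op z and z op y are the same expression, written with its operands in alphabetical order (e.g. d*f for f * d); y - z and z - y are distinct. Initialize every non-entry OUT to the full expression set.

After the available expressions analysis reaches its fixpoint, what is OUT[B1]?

Answer: {c*c}

Trace:
Per-block solution:
  B0:  IN={}  OUT={}
  B1:  IN={}  OUT={c*c}
  B2:  IN={c*c}  OUT={c*c}
  B3:  IN={c*c}  OUT={}
  B4:  IN={}  OUT={}
  B5:  IN={}  OUT={}
  B6:  IN={}  OUT={}
  B7:  IN={}  OUT={}
  B8:  IN={}  OUT={b*d}
  B9:  IN={b*d}  OUT={c*e}

Merge at B1: IN[B1] = OUT[B0] = {}
Applying B1's transfer function to that IN value gives OUT[B1] (row B1 above).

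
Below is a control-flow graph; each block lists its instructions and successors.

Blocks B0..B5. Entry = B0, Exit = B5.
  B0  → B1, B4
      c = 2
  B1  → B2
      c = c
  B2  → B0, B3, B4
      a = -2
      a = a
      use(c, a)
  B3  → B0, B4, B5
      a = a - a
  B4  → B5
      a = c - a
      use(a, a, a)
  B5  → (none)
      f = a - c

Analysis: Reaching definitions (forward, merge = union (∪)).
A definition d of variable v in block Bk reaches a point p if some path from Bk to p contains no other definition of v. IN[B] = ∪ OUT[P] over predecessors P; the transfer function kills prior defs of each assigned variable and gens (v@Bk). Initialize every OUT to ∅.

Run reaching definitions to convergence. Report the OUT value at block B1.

Per-block solution:
  B0:  IN={a@B2, a@B3, c@B1}  OUT={a@B2, a@B3, c@B0}
  B1:  IN={a@B2, a@B3, c@B0}  OUT={a@B2, a@B3, c@B1}
  B2:  IN={a@B2, a@B3, c@B1}  OUT={a@B2, c@B1}
  B3:  IN={a@B2, c@B1}  OUT={a@B3, c@B1}
  B4:  IN={a@B2, a@B3, c@B0, c@B1}  OUT={a@B4, c@B0, c@B1}
  B5:  IN={a@B3, a@B4, c@B0, c@B1}  OUT={a@B3, a@B4, c@B0, c@B1, f@B5}

Merge at B1: IN[B1] = OUT[B0] = {a@B2, a@B3, c@B0}
Applying B1's transfer function to that IN value gives OUT[B1] (row B1 above).

Answer: {a@B2, a@B3, c@B1}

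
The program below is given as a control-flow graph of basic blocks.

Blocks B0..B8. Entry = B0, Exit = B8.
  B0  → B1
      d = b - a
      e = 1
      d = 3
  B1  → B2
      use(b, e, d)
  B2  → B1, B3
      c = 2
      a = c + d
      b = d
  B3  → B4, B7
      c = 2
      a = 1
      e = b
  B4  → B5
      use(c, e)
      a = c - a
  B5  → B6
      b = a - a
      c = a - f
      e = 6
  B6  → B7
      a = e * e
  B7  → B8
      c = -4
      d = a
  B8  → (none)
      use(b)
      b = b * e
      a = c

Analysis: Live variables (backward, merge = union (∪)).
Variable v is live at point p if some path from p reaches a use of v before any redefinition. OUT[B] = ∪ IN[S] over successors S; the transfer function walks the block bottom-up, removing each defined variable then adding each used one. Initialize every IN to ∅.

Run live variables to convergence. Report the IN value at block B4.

Answer: {a, c, e, f}

Trace:
Fixpoint table:
  B0: | IN={a, b, f} | OUT={b, d, e, f}
  B1: | IN={b, d, e, f} | OUT={d, e, f}
  B2: | IN={d, e, f} | OUT={b, d, e, f}
  B3: | IN={b, f} | OUT={a, b, c, e, f}
  B4: | IN={a, c, e, f} | OUT={a, f}
  B5: | IN={a, f} | OUT={b, e}
  B6: | IN={b, e} | OUT={a, b, e}
  B7: | IN={a, b, e} | OUT={b, c, e}
  B8: | IN={b, c, e} | OUT={}

Merge at B4: OUT[B4] = IN[B5] = {a, f}
Applying B4's transfer function to that OUT value gives IN[B4] (row B4 above).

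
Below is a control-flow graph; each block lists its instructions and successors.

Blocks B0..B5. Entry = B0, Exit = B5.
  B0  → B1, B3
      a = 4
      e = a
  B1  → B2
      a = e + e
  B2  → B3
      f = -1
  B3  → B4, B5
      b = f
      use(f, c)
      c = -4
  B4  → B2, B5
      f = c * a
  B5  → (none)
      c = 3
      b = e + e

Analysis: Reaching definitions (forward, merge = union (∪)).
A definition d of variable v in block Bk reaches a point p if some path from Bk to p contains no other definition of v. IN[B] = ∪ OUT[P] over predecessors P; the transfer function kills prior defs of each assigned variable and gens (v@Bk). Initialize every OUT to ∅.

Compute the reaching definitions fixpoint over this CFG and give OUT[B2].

Per-block solution:
  B0:   IN={}   OUT={a@B0, e@B0}
  B1:   IN={a@B0, e@B0}   OUT={a@B1, e@B0}
  B2:   IN={a@B0, a@B1, b@B3, c@B3, e@B0, f@B4}   OUT={a@B0, a@B1, b@B3, c@B3, e@B0, f@B2}
  B3:   IN={a@B0, a@B1, b@B3, c@B3, e@B0, f@B2}   OUT={a@B0, a@B1, b@B3, c@B3, e@B0, f@B2}
  B4:   IN={a@B0, a@B1, b@B3, c@B3, e@B0, f@B2}   OUT={a@B0, a@B1, b@B3, c@B3, e@B0, f@B4}
  B5:   IN={a@B0, a@B1, b@B3, c@B3, e@B0, f@B2, f@B4}   OUT={a@B0, a@B1, b@B5, c@B5, e@B0, f@B2, f@B4}

Merge at B2: IN[B2] = OUT[B1] ⊔ OUT[B4] = {a@B0, a@B1, b@B3, c@B3, e@B0, f@B4}
Applying B2's transfer function to that IN value gives OUT[B2] (row B2 above).

Answer: {a@B0, a@B1, b@B3, c@B3, e@B0, f@B2}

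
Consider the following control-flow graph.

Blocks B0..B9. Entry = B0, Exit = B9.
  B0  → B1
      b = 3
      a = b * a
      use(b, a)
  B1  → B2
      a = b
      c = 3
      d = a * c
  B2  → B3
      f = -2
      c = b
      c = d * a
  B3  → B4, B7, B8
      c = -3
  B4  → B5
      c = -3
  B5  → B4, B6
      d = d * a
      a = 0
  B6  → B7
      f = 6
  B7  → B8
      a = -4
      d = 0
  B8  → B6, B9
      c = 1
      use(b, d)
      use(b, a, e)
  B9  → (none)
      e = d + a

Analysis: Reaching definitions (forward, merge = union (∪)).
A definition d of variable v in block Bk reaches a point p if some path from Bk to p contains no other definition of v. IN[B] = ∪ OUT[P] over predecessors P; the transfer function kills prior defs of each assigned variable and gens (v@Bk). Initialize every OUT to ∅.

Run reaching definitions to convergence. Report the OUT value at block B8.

Answer: {a@B1, a@B7, b@B0, c@B8, d@B1, d@B7, f@B2, f@B6}

Working:
Per-block solution:
  B0:   IN={}   OUT={a@B0, b@B0}
  B1:   IN={a@B0, b@B0}   OUT={a@B1, b@B0, c@B1, d@B1}
  B2:   IN={a@B1, b@B0, c@B1, d@B1}   OUT={a@B1, b@B0, c@B2, d@B1, f@B2}
  B3:   IN={a@B1, b@B0, c@B2, d@B1, f@B2}   OUT={a@B1, b@B0, c@B3, d@B1, f@B2}
  B4:   IN={a@B1, a@B5, b@B0, c@B3, c@B4, d@B1, d@B5, f@B2}   OUT={a@B1, a@B5, b@B0, c@B4, d@B1, d@B5, f@B2}
  B5:   IN={a@B1, a@B5, b@B0, c@B4, d@B1, d@B5, f@B2}   OUT={a@B5, b@B0, c@B4, d@B5, f@B2}
  B6:   IN={a@B1, a@B5, a@B7, b@B0, c@B4, c@B8, d@B1, d@B5, d@B7, f@B2, f@B6}   OUT={a@B1, a@B5, a@B7, b@B0, c@B4, c@B8, d@B1, d@B5, d@B7, f@B6}
  B7:   IN={a@B1, a@B5, a@B7, b@B0, c@B3, c@B4, c@B8, d@B1, d@B5, d@B7, f@B2, f@B6}   OUT={a@B7, b@B0, c@B3, c@B4, c@B8, d@B7, f@B2, f@B6}
  B8:   IN={a@B1, a@B7, b@B0, c@B3, c@B4, c@B8, d@B1, d@B7, f@B2, f@B6}   OUT={a@B1, a@B7, b@B0, c@B8, d@B1, d@B7, f@B2, f@B6}
  B9:   IN={a@B1, a@B7, b@B0, c@B8, d@B1, d@B7, f@B2, f@B6}   OUT={a@B1, a@B7, b@B0, c@B8, d@B1, d@B7, e@B9, f@B2, f@B6}

Merge at B8: IN[B8] = OUT[B3] ⊔ OUT[B7] = {a@B1, a@B7, b@B0, c@B3, c@B4, c@B8, d@B1, d@B7, f@B2, f@B6}
Applying B8's transfer function to that IN value gives OUT[B8] (row B8 above).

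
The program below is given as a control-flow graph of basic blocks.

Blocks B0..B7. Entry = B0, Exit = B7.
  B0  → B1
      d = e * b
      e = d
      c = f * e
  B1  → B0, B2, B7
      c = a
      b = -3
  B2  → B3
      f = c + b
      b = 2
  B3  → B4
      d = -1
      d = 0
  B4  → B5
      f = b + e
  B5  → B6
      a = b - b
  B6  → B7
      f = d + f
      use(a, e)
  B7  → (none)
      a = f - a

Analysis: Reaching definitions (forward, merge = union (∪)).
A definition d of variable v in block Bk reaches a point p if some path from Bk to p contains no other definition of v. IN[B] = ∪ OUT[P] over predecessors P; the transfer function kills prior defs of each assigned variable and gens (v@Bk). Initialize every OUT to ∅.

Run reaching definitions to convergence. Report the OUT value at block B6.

Answer: {a@B5, b@B2, c@B1, d@B3, e@B0, f@B6}

Derivation:
Per-block solution:
  B0:   IN={b@B1, c@B1, d@B0, e@B0}   OUT={b@B1, c@B0, d@B0, e@B0}
  B1:   IN={b@B1, c@B0, d@B0, e@B0}   OUT={b@B1, c@B1, d@B0, e@B0}
  B2:   IN={b@B1, c@B1, d@B0, e@B0}   OUT={b@B2, c@B1, d@B0, e@B0, f@B2}
  B3:   IN={b@B2, c@B1, d@B0, e@B0, f@B2}   OUT={b@B2, c@B1, d@B3, e@B0, f@B2}
  B4:   IN={b@B2, c@B1, d@B3, e@B0, f@B2}   OUT={b@B2, c@B1, d@B3, e@B0, f@B4}
  B5:   IN={b@B2, c@B1, d@B3, e@B0, f@B4}   OUT={a@B5, b@B2, c@B1, d@B3, e@B0, f@B4}
  B6:   IN={a@B5, b@B2, c@B1, d@B3, e@B0, f@B4}   OUT={a@B5, b@B2, c@B1, d@B3, e@B0, f@B6}
  B7:   IN={a@B5, b@B1, b@B2, c@B1, d@B0, d@B3, e@B0, f@B6}   OUT={a@B7, b@B1, b@B2, c@B1, d@B0, d@B3, e@B0, f@B6}

Merge at B6: IN[B6] = OUT[B5] = {a@B5, b@B2, c@B1, d@B3, e@B0, f@B4}
Applying B6's transfer function to that IN value gives OUT[B6] (row B6 above).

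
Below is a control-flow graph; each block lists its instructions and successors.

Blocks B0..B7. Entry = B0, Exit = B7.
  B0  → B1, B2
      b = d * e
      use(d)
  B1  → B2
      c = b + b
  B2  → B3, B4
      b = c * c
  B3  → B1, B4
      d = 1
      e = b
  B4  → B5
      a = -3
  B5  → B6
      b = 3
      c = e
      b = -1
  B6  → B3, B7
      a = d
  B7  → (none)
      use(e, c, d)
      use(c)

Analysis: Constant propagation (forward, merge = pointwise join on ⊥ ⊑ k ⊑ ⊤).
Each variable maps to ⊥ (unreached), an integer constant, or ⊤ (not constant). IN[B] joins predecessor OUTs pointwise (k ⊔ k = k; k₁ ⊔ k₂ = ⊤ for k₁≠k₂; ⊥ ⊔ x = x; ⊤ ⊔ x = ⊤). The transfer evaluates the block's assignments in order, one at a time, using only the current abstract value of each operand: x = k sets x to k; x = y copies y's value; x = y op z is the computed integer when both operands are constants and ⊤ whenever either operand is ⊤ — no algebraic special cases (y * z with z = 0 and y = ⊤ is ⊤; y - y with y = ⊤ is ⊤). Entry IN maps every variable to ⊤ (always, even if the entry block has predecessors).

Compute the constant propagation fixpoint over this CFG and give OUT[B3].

Answer: {a: ⊤, b: ⊤, c: ⊤, d: 1, e: ⊤, f: ⊤}

Trace:
Fixpoint table:
  B0: | IN=(all ⊤) | OUT=(all ⊤)
  B1: | IN=(all ⊤) | OUT=(all ⊤)
  B2: | IN=(all ⊤) | OUT=(all ⊤)
  B3: | IN=(all ⊤) | OUT={d:1; rest ⊤}
  B4: | IN=(all ⊤) | OUT={a:-3; rest ⊤}
  B5: | IN={a:-3; rest ⊤} | OUT={a:-3, b:-1; rest ⊤}
  B6: | IN={a:-3, b:-1; rest ⊤} | OUT={b:-1; rest ⊤}
  B7: | IN={b:-1; rest ⊤} | OUT={b:-1; rest ⊤}

Merge at B3: IN[B3] = OUT[B2] ⊔ OUT[B6] = {a: ⊤, b: ⊤, c: ⊤, d: ⊤, e: ⊤, f: ⊤}
Applying B3's transfer function to that IN value gives OUT[B3] (row B3 above).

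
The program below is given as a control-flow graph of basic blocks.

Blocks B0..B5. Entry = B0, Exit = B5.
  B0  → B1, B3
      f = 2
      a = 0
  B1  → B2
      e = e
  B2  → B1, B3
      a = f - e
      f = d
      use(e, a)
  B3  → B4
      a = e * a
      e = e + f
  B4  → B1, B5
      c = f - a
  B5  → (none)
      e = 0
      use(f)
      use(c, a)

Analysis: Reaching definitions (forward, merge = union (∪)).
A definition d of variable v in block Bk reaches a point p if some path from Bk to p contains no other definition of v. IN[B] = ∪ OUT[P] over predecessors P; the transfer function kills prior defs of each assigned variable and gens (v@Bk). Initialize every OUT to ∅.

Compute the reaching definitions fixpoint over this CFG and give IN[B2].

Answer: {a@B0, a@B2, a@B3, c@B4, e@B1, f@B0, f@B2}

Working:
Converged values:
  B0: | IN={} | OUT={a@B0, f@B0}
  B1: | IN={a@B0, a@B2, a@B3, c@B4, e@B1, e@B3, f@B0, f@B2} | OUT={a@B0, a@B2, a@B3, c@B4, e@B1, f@B0, f@B2}
  B2: | IN={a@B0, a@B2, a@B3, c@B4, e@B1, f@B0, f@B2} | OUT={a@B2, c@B4, e@B1, f@B2}
  B3: | IN={a@B0, a@B2, c@B4, e@B1, f@B0, f@B2} | OUT={a@B3, c@B4, e@B3, f@B0, f@B2}
  B4: | IN={a@B3, c@B4, e@B3, f@B0, f@B2} | OUT={a@B3, c@B4, e@B3, f@B0, f@B2}
  B5: | IN={a@B3, c@B4, e@B3, f@B0, f@B2} | OUT={a@B3, c@B4, e@B5, f@B0, f@B2}

Merge at B2: IN[B2] = OUT[B1] = {a@B0, a@B2, a@B3, c@B4, e@B1, f@B0, f@B2}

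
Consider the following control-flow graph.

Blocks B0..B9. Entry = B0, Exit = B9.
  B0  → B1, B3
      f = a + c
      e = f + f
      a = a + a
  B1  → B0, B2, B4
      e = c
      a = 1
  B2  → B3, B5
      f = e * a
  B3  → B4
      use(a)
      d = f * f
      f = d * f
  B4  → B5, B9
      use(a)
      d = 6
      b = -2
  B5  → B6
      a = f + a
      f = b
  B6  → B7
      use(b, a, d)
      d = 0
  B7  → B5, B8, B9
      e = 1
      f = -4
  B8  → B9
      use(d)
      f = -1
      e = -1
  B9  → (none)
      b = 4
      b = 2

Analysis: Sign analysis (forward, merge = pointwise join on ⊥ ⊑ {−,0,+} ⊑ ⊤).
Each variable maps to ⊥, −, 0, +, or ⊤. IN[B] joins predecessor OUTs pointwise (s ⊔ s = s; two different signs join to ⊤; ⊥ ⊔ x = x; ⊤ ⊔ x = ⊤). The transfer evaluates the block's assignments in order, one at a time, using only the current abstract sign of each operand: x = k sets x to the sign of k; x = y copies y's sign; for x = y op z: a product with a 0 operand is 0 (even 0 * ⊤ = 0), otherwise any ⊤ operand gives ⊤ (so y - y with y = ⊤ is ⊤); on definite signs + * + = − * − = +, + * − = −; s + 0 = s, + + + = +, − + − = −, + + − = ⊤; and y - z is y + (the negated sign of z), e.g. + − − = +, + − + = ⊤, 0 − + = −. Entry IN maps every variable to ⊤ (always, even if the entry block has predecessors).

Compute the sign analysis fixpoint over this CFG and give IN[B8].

Per-block solution:
  B0: | IN=(all ⊤) | OUT=(all ⊤)
  B1: | IN=(all ⊤) | OUT={a:+; rest ⊤}
  B2: | IN={a:+; rest ⊤} | OUT={a:+; rest ⊤}
  B3: | IN=(all ⊤) | OUT=(all ⊤)
  B4: | IN=(all ⊤) | OUT={b:-, d:+; rest ⊤}
  B5: | IN=(all ⊤) | OUT=(all ⊤)
  B6: | IN=(all ⊤) | OUT={d:0; rest ⊤}
  B7: | IN={d:0; rest ⊤} | OUT={d:0, e:+, f:-; rest ⊤}
  B8: | IN={d:0, e:+, f:-; rest ⊤} | OUT={d:0, e:-, f:-; rest ⊤}
  B9: | IN=(all ⊤) | OUT={b:+; rest ⊤}

Merge at B8: IN[B8] = OUT[B7] = {a: ⊤, b: ⊤, c: ⊤, d: 0, e: +, f: -}

Answer: {a: ⊤, b: ⊤, c: ⊤, d: 0, e: +, f: -}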